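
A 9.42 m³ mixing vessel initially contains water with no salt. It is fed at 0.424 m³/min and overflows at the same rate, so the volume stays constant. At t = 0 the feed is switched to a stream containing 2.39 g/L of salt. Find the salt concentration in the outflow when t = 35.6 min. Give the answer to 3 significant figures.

1.91 g/L

Mass balance on the solute (V constant): V dC/dt = Q(C_in − C).
Time constant τ = V/Q = 9.42/0.424 = 22.217 min.
Solution: C(t) = C_in + (C₀ − C_in) e^(−t/τ).
C(35.6) = 2.39 + (0 − 2.39)·e^(−35.6/22.217) = 2.39 + (-2.3900)·0.20142 = 1.9086 g/L.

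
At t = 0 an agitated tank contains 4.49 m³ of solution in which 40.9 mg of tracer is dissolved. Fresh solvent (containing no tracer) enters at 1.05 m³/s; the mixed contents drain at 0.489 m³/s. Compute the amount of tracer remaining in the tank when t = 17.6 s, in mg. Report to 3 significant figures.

14.8 mg

Let m(t) be the amount of tracer. Volume: V(t) = V₀ + (Q_in − Q_out) t = 4.49 + 0.56100 t; V(17.6) = 14.364 m³.
Species balance (pure solvent in): dm/dt = −Q_out · m/V(t).
Separate: dm/m = −Q_out dt/V(t) ⇒ ln(m/m₀) = −(Q_out/(Q_in−Q_out)) ln(V/V₀).
m = m₀ (V₀/V)^(Q_out/(Q_in−Q_out)) = 40.9 × (4.49/14.364)^(0.87166) = 14.843 mg.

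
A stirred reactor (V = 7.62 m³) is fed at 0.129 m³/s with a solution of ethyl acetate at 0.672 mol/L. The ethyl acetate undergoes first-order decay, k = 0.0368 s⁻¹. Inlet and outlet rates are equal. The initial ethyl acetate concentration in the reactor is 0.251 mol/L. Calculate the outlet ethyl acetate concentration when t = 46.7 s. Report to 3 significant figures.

V dC/dt = Q(C_in − C) − k V C.
This is linear with rate a = Q/V + k = 0.053729 s⁻¹.
C_ss = Q C_in/(Q + kV) = 0.21174 mol/L; C(t) = C_ss + (C₀ − C_ss) e^(−a t).
C(46.7) = 0.21174 + (0.039264)·e^(−0.053729·46.7) = 0.21174 + (0.039264)·0.081337 = 0.21493 mol/L.

0.215 mol/L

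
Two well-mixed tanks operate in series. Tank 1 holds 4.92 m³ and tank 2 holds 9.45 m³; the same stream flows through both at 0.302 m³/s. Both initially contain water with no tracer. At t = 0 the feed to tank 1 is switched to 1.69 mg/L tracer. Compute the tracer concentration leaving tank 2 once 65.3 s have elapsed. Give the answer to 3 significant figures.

Time constants: τᵢ = Vᵢ/Q for each well-mixed tank.
τ₁ = 4.92/0.302 = 16.291 s; τ₂ = 9.45/0.302 = 31.291 s.
Solving the cascade with C₁(0)=C₂(0)=0 gives C₂(t) = C_in[1 − (τ₁ e^(−t/τ₁) − τ₂ e^(−t/τ₂))/(τ₁ − τ₂)].
At t = 65.3: e^(−t/τ₁) = 0.018165, e^(−t/τ₂) = 0.12408.
C₂ = 1.69·[1 − (16.291·0.018165 − 31.291·0.12408)/(-15.000)] = 1.69·0.76089 = 1.2859 mg/L.

1.29 mg/L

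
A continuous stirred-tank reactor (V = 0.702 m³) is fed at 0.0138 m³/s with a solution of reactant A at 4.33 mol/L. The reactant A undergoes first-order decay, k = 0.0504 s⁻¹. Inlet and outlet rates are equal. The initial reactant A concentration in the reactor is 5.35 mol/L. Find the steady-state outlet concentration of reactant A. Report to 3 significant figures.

1.21 mol/L

Accumulation = in − out − consumed: V dC/dt = Q C_in − Q C − k V C.
Steady state (dC/dt = 0): C_ss = Q C_in/(Q + kV) = C_in/(1 + kV/Q).
C_ss = 0.0138·4.33/(0.0138 + 0.0504·0.702) = 0.059754/0.049181 = 1.2150 mol/L.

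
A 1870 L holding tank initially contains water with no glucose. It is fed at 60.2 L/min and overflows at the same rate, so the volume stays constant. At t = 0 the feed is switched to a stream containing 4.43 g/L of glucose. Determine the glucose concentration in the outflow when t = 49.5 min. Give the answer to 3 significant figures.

Mass balance on the solute (V constant): V dC/dt = Q(C_in − C).
Time constant τ = V/Q = 1870/60.2 = 31.063 min.
Integrating: C(t) = C_in + (C₀ − C_in) e^(−t/τ).
C(49.5) = 4.43 + (0 − 4.43)·e^(−49.5/31.063) = 4.43 + (-4.4300)·0.20321 = 3.5298 g/L.

3.53 g/L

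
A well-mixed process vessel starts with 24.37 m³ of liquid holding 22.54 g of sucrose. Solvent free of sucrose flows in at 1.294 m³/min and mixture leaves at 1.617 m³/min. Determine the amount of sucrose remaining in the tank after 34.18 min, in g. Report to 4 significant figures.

1.099 g

Total volume: dV/dt = Q_in − Q_out = -0.323000 m³/min, so V(t) = 24.37 − 0.323000 t and V(34.18) = 13.3299 m³.
No sucrose enters, so dm/dt = −Q_out · (m/V).
dm/m = −Q_out dt/(V₀ − 0.323000 t); integrating gives ln(m/m₀) = −(Q_out/(Q_in−Q_out)) ln(V/V₀).
m = m₀ (V₀/V)^(Q_out/(Q_in−Q_out)) = 22.54 × (24.37/13.3299)^(-5.00619) = 1.09947 g.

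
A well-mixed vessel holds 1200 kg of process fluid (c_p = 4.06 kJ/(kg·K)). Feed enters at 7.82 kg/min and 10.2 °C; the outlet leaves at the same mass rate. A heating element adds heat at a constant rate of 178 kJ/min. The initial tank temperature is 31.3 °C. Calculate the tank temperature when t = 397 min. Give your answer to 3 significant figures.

M c_p dT/dt = ṁ c_p (T_in − T) + Q̇.
τ = M/ṁ = 153.45 min; T_ss = T_in + Q̇/(ṁ c_p) = 10.2 + 178/(7.82·4.06) = 15.806 °C.
This is linear first-order; T(t) = T_ss + (T₀ − T_ss) e^(−t/τ).
T(397) = 15.806 + (15.494)·e^(−397/153.45) = 15.806 + (15.494)·0.075237 = 16.972 °C.

17.0 °C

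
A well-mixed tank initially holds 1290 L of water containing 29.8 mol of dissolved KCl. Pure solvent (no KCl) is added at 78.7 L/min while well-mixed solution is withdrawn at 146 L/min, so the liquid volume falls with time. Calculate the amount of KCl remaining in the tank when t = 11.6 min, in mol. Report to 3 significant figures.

Let m(t) be the amount of KCl. Volume: V(t) = V₀ + (Q_in − Q_out) t = 1290 − 67.300 t; V(11.6) = 509.32 L.
Species balance (pure solvent in): dm/dt = −Q_out · m/V(t).
Separate: dm/m = −Q_out dt/V(t) ⇒ ln(m/m₀) = −(Q_out/(Q_in−Q_out)) ln(V/V₀).
m = m₀ (V₀/V)^(Q_out/(Q_in−Q_out)) = 29.8 × (1290/509.32)^(-2.1694) = 3.9687 mol.

3.97 mol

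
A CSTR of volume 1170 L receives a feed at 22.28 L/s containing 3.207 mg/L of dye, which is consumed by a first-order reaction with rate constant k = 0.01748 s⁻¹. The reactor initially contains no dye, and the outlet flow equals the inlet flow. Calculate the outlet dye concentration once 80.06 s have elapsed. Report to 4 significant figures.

1.582 mg/L

Accumulation = in − out − consumed: V dC/dt = Q C_in − Q C − k V C.
This is linear with rate a = Q/V + k = 0.0365227 s⁻¹.
C_ss = Q C_in/(Q + kV) = 1.67211 mg/L; C(t) = C_ss + (C₀ − C_ss) e^(−a t).
C(80.06) = 1.67211 + (-1.67211)·e^(−0.0365227·80.06) = 1.67211 + (-1.67211)·0.0537178 = 1.58229 mg/L.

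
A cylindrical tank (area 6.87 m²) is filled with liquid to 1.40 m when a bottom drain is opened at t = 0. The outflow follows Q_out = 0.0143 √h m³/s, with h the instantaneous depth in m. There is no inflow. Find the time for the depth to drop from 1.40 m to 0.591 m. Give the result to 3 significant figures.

Accumulation of liquid (constant cross-section A): A dh/dt = −0.0143 √h.
∫ h^(−1/2) dh = −(0.0143/A) ∫ dt, giving 2√h = 2√h₀ − (0.0143/A) t.
t = 2A(√h₀ − √h)/0.0143 = 2·6.87·(√1.40 − √0.591)/0.0143
  = 13.740 × (1.1832 − 0.76877) / 0.0143 = 398.22 s.

398 s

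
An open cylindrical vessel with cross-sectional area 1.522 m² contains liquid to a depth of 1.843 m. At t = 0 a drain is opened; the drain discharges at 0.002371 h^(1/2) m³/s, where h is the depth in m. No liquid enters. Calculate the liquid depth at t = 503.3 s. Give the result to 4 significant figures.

0.9323 m

A dh/dt = −Q_out = −0.002371 √h.
∫ h^(−1/2) dh = −(0.002371/A) ∫ dt, giving 2√h = 2√h₀ − (0.002371/A) t.
√h = √1.843 − 0.002371·503.3/(2·1.522) = 1.35757 − 0.392025 = 0.965546.
h = 0.965546² = 0.932280 m.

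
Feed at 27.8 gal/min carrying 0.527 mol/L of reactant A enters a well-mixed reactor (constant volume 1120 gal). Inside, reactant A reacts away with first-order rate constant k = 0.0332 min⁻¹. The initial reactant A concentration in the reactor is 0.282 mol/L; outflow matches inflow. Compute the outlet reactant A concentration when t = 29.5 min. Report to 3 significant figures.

0.236 mol/L

V dC/dt = Q(C_in − C) − k V C.
This is linear with rate a = Q/V + k = 0.058021 min⁻¹.
C_ss = Q C_in/(Q + kV) = 0.22545 mol/L; C(t) = C_ss + (C₀ − C_ss) e^(−a t).
C(29.5) = 0.22545 + (0.056551)·e^(−0.058021·29.5) = 0.22545 + (0.056551)·0.18057 = 0.23566 mol/L.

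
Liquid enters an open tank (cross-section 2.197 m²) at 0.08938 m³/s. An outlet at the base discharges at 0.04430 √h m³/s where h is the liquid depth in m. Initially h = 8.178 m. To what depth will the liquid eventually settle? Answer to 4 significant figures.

Level balance: A dh/dt = 0.08938 − 0.04430 √h. Setting dh/dt = 0:
Q_in = 0.04430 √h_ss ⇒ √h_ss = 0.08938/0.04430 = 2.01761.
h_ss = 2.01761² = 4.07074 m. (Since h₀ = 8.178 m > h_ss, the level will fall toward this value.)

4.071 m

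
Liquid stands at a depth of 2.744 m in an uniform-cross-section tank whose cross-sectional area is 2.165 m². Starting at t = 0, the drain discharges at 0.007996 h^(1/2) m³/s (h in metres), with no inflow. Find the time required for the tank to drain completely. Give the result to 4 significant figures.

897.0 s

Volume balance on the tank: A dh/dt = −0.007996 √h.
Separate and integrate: 2(√h − √h₀) = −(0.007996/A) t.
Set h = 0: 2√h₀ = (0.007996/A) t_empty ⇒ t_empty = 2A√h₀/0.007996.
t_empty = 2·2.165·√2.744/0.007996 = 4.33000·1.65650/0.007996 = 897.030 s.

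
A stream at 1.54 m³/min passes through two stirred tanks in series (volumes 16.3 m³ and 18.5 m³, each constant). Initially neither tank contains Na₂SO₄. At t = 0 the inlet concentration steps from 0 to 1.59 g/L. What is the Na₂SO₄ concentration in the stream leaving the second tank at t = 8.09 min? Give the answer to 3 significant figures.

0.257 g/L

Species balance on tank i: dCᵢ/dt = (Cᵢ₋₁ − Cᵢ)/τᵢ with τᵢ = Vᵢ/Q.
τ₁ = 16.3/1.54 = 10.584 min; τ₂ = 18.5/1.54 = 12.013 min.
Tank 1: C₁ = C_in(1 − e^(−t/τ₁)). Tank 2 (τ₁ ≠ τ₂): C₂ = C_in[1 − (τ₁ e^(−t/τ₁) − τ₂ e^(−t/τ₂))/(τ₁ − τ₂)].
At t = 8.09: e^(−t/τ₁) = 0.46565, e^(−t/τ₂) = 0.50995.
C₂ = 1.59·[1 − (10.584·0.46565 − 12.013·0.50995)/(-1.4286)] = 1.59·0.16177 = 0.25722 g/L.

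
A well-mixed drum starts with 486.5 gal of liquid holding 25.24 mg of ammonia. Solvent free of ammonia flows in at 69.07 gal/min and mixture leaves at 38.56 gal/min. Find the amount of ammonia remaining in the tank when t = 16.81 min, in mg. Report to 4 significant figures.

Let m(t) be the amount of ammonia. Volume: V(t) = V₀ + (Q_in − Q_out) t = 486.5 + 30.5100 t; V(16.81) = 999.373 gal.
Solute balance: dm/dt = 0 − Q_out C = −Q_out m/V(t).
dm/m = −Q_out dt/(V₀ + 30.5100 t); integrating gives ln(m/m₀) = −(Q_out/(Q_in−Q_out)) ln(V/V₀).
m = m₀ (V₀/V)^(Q_out/(Q_in−Q_out)) = 25.24 × (486.5/999.373)^(1.26385) = 10.1614 mg.

10.16 mg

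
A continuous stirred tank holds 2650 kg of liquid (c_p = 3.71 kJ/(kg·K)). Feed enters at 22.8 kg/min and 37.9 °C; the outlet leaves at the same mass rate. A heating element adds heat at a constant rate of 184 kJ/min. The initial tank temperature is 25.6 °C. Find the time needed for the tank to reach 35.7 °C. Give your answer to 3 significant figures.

139 min

M c_p dT/dt = ṁ c_p (T_in − T) + Q̇.
τ = M/ṁ = 116.23 min; T_ss = T_in + Q̇/(ṁ c_p) = 40.075 °C.
T(t) = T_ss + (T₀ − T_ss) e^(−t/τ). Set T = 35.7:
e^(−t/τ) = (35.7 − 40.075)/(25.6 − 40.075) = 0.30226
t = −116.23 · ln(0.30226) = 139.06 min.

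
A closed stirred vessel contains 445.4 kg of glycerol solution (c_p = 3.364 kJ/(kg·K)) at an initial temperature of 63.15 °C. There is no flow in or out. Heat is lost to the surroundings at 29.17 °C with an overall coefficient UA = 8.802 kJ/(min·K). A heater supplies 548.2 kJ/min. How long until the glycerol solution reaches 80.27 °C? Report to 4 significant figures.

Lumped-capacitance energy balance: M c_p dT/dt = UA(T_amb − T) + Q̇.
τ = M c_p/UA = 170.226 min; T_ss = T_amb + Q̇/UA = 29.17 + 548.2/8.802 = 91.4513 °C.
T(t) = T_ss + (T₀ − T_ss)e^(−t/τ); set T = 80.27:
t = −τ ln[(T − T_ss)/(T₀ − T_ss)] = −170.226 · ln(0.395081) = 158.083 min.

158.1 min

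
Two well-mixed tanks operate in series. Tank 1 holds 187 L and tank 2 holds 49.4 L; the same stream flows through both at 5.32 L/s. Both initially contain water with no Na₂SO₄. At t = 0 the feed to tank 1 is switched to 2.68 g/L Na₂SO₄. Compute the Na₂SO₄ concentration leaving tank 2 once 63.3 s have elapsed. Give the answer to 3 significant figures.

Time constants: τᵢ = Vᵢ/Q for each well-mixed tank.
τ₁ = 187/5.32 = 35.150 s; τ₂ = 49.4/5.32 = 9.2857 s.
Tank 1: C₁ = C_in(1 − e^(−t/τ₁)). Tank 2 (τ₁ ≠ τ₂): C₂ = C_in[1 − (τ₁ e^(−t/τ₁) − τ₂ e^(−t/τ₂))/(τ₁ − τ₂)].
At t = 63.3: e^(−t/τ₁) = 0.16516, e^(−t/τ₂) = 0.0010951.
C₂ = 2.68·[1 − (35.150·0.16516 − 9.2857·0.0010951)/(25.865)] = 2.68·0.77594 = 2.0795 g/L.

2.08 g/L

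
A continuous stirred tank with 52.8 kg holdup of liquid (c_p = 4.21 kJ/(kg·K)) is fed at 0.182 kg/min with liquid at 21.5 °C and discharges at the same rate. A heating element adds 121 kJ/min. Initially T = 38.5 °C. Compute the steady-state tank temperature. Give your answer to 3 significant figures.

179 °C

Unsteady energy balance on the tank contents: M c_p dT/dt = ṁ c_p (T_in − T) + 121.
At steady state dT/dt = 0 ⇒ T_ss = T_in + Q̇/(ṁ c_p) = 21.5 + 121/(0.182·4.21) = 179.42 °C.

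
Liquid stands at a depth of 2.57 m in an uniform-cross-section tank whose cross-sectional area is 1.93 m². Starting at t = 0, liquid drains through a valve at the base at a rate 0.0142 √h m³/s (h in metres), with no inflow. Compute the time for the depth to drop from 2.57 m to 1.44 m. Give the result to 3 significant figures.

110 s

Unsteady balance on liquid volume: A dh/dt = −0.0142 √h.
Separate and integrate: 2(√h − √h₀) = −(0.0142/A) t.
t = 2A(√h₀ − √h)/0.0142 = 2·1.93·(√2.57 − √1.44)/0.0142
  = 3.8600 × (1.6031 − 1.2000) / 0.0142 = 109.58 s.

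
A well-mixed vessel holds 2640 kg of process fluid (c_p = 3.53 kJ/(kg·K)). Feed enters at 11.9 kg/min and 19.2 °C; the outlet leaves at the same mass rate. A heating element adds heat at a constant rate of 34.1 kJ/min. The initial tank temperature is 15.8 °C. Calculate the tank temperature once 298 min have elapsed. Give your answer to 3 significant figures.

18.9 °C

Unsteady energy balance on the tank contents: M c_p dT/dt = ṁ c_p (T_in − T) + 34.1.
τ = M/ṁ = 221.85 min; T_ss = T_in + Q̇/(ṁ c_p) = 19.2 + 34.1/(11.9·3.53) = 20.012 °C.
Integrating: T(t) = T_ss + (T₀ − T_ss) e^(−t/τ).
T(298) = 20.012 + (-4.2118)·e^(−298/221.85) = 20.012 + (-4.2118)·0.26099 = 18.913 °C.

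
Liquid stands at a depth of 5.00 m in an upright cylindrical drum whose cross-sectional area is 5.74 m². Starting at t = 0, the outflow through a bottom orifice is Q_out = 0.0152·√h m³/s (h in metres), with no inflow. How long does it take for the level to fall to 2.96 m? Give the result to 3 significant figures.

389 s

With no inflow, A dh/dt = −0.0152 √h.
∫ h^(−1/2) dh = −(0.0152/A) ∫ dt, giving 2√h = 2√h₀ − (0.0152/A) t.
t = 2A(√h₀ − √h)/0.0152 = 2·5.74·(√5.00 − √2.96)/0.0152
  = 11.480 × (2.2361 − 1.7205) / 0.0152 = 389.42 s.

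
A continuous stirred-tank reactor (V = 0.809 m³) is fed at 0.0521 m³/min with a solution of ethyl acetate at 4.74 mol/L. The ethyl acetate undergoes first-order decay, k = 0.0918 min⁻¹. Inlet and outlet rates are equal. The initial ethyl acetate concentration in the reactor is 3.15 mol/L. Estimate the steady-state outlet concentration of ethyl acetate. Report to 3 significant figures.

Species balance: V dC/dt = Q C_in − Q C − k V C.
Steady state (dC/dt = 0): C_ss = Q C_in/(Q + kV) = C_in/(1 + kV/Q).
C_ss = 0.0521·4.74/(0.0521 + 0.0918·0.809) = 0.24695/0.12637 = 1.9543 mol/L.

1.95 mol/L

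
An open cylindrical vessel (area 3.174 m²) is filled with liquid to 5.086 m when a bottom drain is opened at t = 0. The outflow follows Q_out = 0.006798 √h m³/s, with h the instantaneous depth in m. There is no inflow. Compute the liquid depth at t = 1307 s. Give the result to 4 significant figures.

Unsteady balance on liquid volume: A dh/dt = −0.006798 √h.
Separate and integrate: 2(√h − √h₀) = −(0.006798/A) t.
√h = √5.086 − 0.006798·1307/(2·3.174) = 2.25522 − 1.39965 = 0.855565.
h = 0.855565² = 0.731991 m.

0.7320 m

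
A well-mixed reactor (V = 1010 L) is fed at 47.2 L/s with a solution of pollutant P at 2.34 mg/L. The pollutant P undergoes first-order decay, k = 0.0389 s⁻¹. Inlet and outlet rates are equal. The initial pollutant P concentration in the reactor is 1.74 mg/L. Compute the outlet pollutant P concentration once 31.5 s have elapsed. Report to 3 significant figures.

1.31 mg/L

Accumulation = in − out − consumed: V dC/dt = Q C_in − Q C − k V C.
This is linear with rate a = Q/V + k = 0.085633 s⁻¹.
C_ss = Q C_in/(Q + kV) = 1.2770 mg/L; C(t) = C_ss + (C₀ − C_ss) e^(−a t).
C(31.5) = 1.2770 + (0.46298)·e^(−0.085633·31.5) = 1.2770 + (0.46298)·0.067379 = 1.3082 mg/L.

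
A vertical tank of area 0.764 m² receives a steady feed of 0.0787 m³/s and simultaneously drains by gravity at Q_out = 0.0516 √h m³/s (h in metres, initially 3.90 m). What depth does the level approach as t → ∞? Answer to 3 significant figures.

Accumulation of liquid (constant cross-section A): A dh/dt = Q_in − 0.0516 √h. At steady state dh/dt = 0:
Q_in = 0.0516 √h_ss ⇒ √h_ss = 0.0787/0.0516 = 1.5252.
h_ss = 1.5252² = 2.3262 m. (Since h₀ = 3.90 m > h_ss, the level will fall toward this value.)

2.33 m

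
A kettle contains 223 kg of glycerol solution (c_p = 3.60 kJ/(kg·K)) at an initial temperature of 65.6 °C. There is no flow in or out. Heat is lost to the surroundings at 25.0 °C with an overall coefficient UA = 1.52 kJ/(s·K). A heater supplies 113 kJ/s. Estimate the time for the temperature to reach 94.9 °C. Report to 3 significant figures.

Lumped-capacitance energy balance: M c_p dT/dt = UA(T_amb − T) + Q̇.
τ = M c_p/UA = 528.16 s; T_ss = T_amb + Q̇/UA = 25.0 + 113/1.52 = 99.342 °C.
T(t) = T_ss + (T₀ − T_ss)e^(−t/τ); set T = 94.9:
t = −τ ln[(T − T_ss)/(T₀ − T_ss)] = −528.16 · ln(0.13165) = 1070.9 s.

1070 s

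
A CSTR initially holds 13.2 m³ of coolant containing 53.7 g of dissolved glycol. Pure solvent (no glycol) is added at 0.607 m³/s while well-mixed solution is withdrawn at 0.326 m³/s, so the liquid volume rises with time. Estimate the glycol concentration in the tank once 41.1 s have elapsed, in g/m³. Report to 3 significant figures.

1.05 g/m³

Total volume: dV/dt = Q_in − Q_out = 0.28100 m³/s, so V(t) = 13.2 + 0.28100 t and V(41.1) = 24.749 m³.
Solute balance: dm/dt = 0 − Q_out C = −Q_out m/V(t).
dm/m = −Q_out dt/(V₀ + 0.28100 t); integrating gives ln(m/m₀) = −(Q_out/(Q_in−Q_out)) ln(V/V₀).
m = m₀ (V₀/V)^(Q_out/(Q_in−Q_out)) = 53.7 × (13.2/24.749)^(1.1601) = 25.898 g.
C = m/V = 25.898/24.749 = 1.0464 g/m³.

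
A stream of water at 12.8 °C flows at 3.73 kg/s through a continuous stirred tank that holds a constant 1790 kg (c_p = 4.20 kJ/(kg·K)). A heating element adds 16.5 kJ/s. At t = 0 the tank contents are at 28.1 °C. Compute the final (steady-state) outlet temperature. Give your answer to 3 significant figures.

First-law balance (no shaft work): M c_p dT/dt = ṁ c_p (T_in − T) + 16.5.
At steady state dT/dt = 0 ⇒ T_ss = T_in + Q̇/(ṁ c_p) = 12.8 + 16.5/(3.73·4.20) = 13.853 °C.

13.9 °C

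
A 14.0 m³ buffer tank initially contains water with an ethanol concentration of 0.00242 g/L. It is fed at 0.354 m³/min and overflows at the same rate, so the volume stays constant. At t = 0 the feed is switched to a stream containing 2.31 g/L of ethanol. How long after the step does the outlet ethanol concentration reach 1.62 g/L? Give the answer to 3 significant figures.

Species balance: V dC/dt = Q(C_in − C) ⇒ τ = V/Q = 39.548 min.
C(t) = C_in + (C₀ − C_in) e^(−t/τ). Set C = 1.62 and solve for t:
e^(−t/τ) = (C − C_in)/(C₀ − C_in) = (1.62 − 2.31)/(0.00242 − 2.31) = 0.29901
t = −τ ln(…) = 39.548 × 1.2073 = 47.745 min.

47.7 min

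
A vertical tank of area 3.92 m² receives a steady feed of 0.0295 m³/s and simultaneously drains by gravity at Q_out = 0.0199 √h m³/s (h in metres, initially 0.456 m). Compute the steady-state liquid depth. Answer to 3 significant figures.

2.20 m

Level balance: A dh/dt = 0.0295 − 0.0199 √h. Setting dh/dt = 0:
Q_in = 0.0199 √h_ss ⇒ √h_ss = 0.0295/0.0199 = 1.4824.
h_ss = 1.4824² = 2.1975 m. (Since h₀ = 0.456 m < h_ss, the level will rise toward this value.)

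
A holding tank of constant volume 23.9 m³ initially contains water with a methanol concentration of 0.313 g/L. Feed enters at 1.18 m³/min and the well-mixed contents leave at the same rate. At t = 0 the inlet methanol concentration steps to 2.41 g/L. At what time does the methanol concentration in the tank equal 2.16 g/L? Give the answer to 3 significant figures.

Species balance: V dC/dt = Q(C_in − C) ⇒ τ = V/Q = 20.254 min.
C(t) = C_in + (C₀ − C_in) e^(−t/τ). Set C = 2.16 and solve for t:
e^(−t/τ) = (C − C_in)/(C₀ − C_in) = (2.16 − 2.41)/(0.313 − 2.41) = 0.11922
t = −τ ln(…) = 20.254 × 2.1268 = 43.077 min.

43.1 min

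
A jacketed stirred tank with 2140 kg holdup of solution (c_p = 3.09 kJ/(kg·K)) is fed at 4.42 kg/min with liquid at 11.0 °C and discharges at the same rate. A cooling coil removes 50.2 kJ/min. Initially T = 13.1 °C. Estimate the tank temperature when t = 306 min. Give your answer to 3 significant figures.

10.4 °C

M c_p dT/dt = ṁ c_p (T_in − T) − Q̇.
τ = M/ṁ = 484.16 min; T_ss = T_in − Q̇/(ṁ c_p) = 11.0 − 50.2/(4.42·3.09) = 7.3244 °C.
Solution: T(t) = T_ss + (T₀ − T_ss) e^(−t/τ).
T(306) = 7.3244 + (5.7756)·e^(−306/484.16) = 7.3244 + (5.7756)·0.53152 = 10.394 °C.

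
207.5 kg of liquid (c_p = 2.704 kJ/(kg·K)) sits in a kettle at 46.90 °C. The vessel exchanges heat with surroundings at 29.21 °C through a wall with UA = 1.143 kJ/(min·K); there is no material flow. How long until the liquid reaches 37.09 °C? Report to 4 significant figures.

Lumped-capacitance energy balance: M c_p dT/dt = UA(T_amb − T).
τ = M c_p/UA = 490.884 min; T_ss = T_amb = 29.2100 °C.
T(t) = T_ss + (T₀ − T_ss)e^(−t/τ); set T = 37.09:
t = −τ ln[(T − T_ss)/(T₀ − T_ss)] = −490.884 · ln(0.445449) = 396.964 min.

397.0 min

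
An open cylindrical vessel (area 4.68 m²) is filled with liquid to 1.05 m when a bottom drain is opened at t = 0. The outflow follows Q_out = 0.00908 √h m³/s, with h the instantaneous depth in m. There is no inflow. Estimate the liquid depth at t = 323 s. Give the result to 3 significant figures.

0.506 m

Mass balance (ρ constant): A dh/dt = −0.00908 √h.
Separate and integrate: 2(√h − √h₀) = −(0.00908/A) t.
√h = √1.05 − 0.00908·323/(2·4.68) = 1.0247 − 0.31334 = 0.71136.
h = 0.71136² = 0.50603 m.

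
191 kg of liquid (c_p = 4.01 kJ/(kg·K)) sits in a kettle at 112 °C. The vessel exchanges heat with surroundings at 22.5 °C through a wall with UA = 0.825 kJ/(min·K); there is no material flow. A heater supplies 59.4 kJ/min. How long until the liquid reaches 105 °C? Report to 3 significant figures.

474 min

Energy balance: M c_p dT/dt = −UA(T − T_amb) + Q̇.
τ = M c_p/UA = 928.38 min; T_ss = T_amb + Q̇/UA = 22.5 + 59.4/0.825 = 94.500 °C.
T(t) = T_ss + (T₀ − T_ss)e^(−t/τ); set T = 105:
t = −τ ln[(T − T_ss)/(T₀ − T_ss)] = −928.38 · ln(0.60000) = 474.24 min.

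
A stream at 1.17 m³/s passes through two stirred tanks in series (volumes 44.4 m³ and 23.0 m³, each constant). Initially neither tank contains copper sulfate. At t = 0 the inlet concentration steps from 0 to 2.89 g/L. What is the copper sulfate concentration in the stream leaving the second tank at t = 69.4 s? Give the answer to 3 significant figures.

2.02 g/L

Each tank obeys Vᵢ dCᵢ/dt = Q(Cᵢ₋₁ − Cᵢ), so τᵢ = Vᵢ/Q.
τ₁ = 44.4/1.17 = 37.949 s; τ₂ = 23.0/1.17 = 19.658 s.
Solving the cascade with C₁(0)=C₂(0)=0 gives C₂(t) = C_in[1 − (τ₁ e^(−t/τ₁) − τ₂ e^(−t/τ₂))/(τ₁ − τ₂)].
At t = 69.4: e^(−t/τ₁) = 0.16061, e^(−t/τ₂) = 0.029295.
C₂ = 2.89·[1 − (37.949·0.16061 − 19.658·0.029295)/(18.291)] = 2.89·0.69826 = 2.0180 g/L.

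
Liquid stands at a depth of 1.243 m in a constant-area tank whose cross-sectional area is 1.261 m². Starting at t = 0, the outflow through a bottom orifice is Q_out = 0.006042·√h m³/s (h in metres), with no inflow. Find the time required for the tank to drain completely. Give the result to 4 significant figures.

465.4 s

A dh/dt = −Q_out = −0.006042 √h.
Separate and integrate: 2(√h − √h₀) = −(0.006042/A) t.
Tank is empty when √h = 0: t_empty = 2A√h₀/0.006042.
t_empty = 2·1.261·√1.243/0.006042 = 2.52200·1.11490/0.006042 = 465.372 s.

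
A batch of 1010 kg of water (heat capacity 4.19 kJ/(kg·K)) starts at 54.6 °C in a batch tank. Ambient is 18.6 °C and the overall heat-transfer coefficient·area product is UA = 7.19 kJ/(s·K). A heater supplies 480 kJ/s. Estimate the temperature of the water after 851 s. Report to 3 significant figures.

78.1 °C

Lumped-capacitance energy balance: M c_p dT/dt = UA(T_amb − T) + Q̇.
dT/dt = (T_ss − T)/τ with T_ss = T_amb + Q̇/UA = 18.6 + 480/7.19 = 85.359 °C, τ = M c_p/UA = 1010·4.19/7.19 = 588.58 s.
Integrating: T(t) = T_ss + (T₀ − T_ss) e^(−t/τ).
T(851) = 85.359 + (-30.759)·0.23555 = 78.114 °C.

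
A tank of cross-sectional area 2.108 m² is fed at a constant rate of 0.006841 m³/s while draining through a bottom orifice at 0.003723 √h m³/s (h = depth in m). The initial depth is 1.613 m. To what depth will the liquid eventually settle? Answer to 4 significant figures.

A dh/dt = Q_in − 0.003723 √h. Steady state requires inflow = outflow:
Q_in = 0.003723 √h_ss ⇒ √h_ss = 0.006841/0.003723 = 1.83750.
h_ss = 1.83750² = 3.37639 m. (Since h₀ = 1.613 m < h_ss, the level will rise toward this value.)

3.376 m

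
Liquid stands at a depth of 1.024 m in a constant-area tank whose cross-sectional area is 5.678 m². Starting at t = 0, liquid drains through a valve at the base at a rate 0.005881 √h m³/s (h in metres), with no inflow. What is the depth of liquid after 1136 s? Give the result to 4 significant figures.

A dh/dt = −Q_out = −0.005881 √h.
∫ h^(−1/2) dh = −(0.005881/A) ∫ dt, giving 2√h = 2√h₀ − (0.005881/A) t.
√h = √1.024 − 0.005881·1136/(2·5.678) = 1.01193 − 0.588307 = 0.423622.
h = 0.423622² = 0.179455 m.

0.1795 m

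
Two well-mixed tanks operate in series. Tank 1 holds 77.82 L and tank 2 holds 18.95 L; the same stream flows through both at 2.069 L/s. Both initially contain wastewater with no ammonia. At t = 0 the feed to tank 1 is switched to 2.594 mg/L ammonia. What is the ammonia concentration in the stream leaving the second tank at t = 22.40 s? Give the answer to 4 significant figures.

0.7761 mg/L

Species balance on tank i: dCᵢ/dt = (Cᵢ₋₁ − Cᵢ)/τᵢ with τᵢ = Vᵢ/Q.
τ₁ = 77.82/2.069 = 37.6124 s; τ₂ = 18.95/2.069 = 9.15901 s.
Tank 1: C₁ = C_in(1 − e^(−t/τ₁)). Tank 2 (τ₁ ≠ τ₂): C₂ = C_in[1 − (τ₁ e^(−t/τ₁) − τ₂ e^(−t/τ₂))/(τ₁ − τ₂)].
At t = 22.40: e^(−t/τ₁) = 0.551260, e^(−t/τ₂) = 0.0866673.
C₂ = 2.594·[1 − (37.6124·0.551260 − 9.15901·0.0866673)/(28.4534)] = 2.594·0.299190 = 0.776098 mg/L.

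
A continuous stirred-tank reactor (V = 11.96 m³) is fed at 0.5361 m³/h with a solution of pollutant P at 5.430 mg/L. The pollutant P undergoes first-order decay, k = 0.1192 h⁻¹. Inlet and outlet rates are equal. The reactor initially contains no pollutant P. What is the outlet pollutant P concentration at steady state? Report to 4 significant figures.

V dC/dt = Q(C_in − C) − k V C.
At steady state: 0 = Q C_in − (Q + kV) C_ss, so C_ss = Q C_in/(Q + kV).
C_ss = 0.5361·5.430/(0.5361 + 0.1192·11.96) = 2.91102/1.96173 = 1.48390 mg/L.

1.484 mg/L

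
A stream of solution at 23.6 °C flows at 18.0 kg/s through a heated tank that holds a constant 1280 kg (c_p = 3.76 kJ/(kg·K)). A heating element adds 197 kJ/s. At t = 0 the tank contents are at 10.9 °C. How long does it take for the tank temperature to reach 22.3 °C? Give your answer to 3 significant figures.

93.2 s

Heat balance on the well-mixed liquid: M c_p dT/dt = ṁ c_p (T_in − T) + 197.
τ = M/ṁ = 71.111 s; T_ss = T_in + Q̇/(ṁ c_p) = 26.511 °C.
T(t) = T_ss + (T₀ − T_ss) e^(−t/τ). Set T = 22.3:
e^(−t/τ) = (22.3 − 26.511)/(10.9 − 26.511) = 0.26973
t = −71.111 · ln(0.26973) = 93.178 s.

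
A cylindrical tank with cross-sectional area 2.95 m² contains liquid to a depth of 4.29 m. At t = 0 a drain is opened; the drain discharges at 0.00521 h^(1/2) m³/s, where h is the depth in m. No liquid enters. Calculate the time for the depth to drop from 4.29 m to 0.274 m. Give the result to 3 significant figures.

With no inflow, A dh/dt = −0.00521 √h.
∫ h^(−1/2) dh = −(0.00521/A) ∫ dt, giving 2√h = 2√h₀ − (0.00521/A) t.
t = 2A(√h₀ − √h)/0.00521 = 2·2.95·(√4.29 − √0.274)/0.00521
  = 5.9000 × (2.0712 − 0.52345) / 0.00521 = 1752.8 s.

1750 s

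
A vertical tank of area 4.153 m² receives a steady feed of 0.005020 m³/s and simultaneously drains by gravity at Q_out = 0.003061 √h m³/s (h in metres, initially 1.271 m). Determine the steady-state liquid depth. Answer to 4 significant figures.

2.690 m

Accumulation of liquid (constant cross-section A): A dh/dt = Q_in − 0.003061 √h. At steady state dh/dt = 0:
Q_in = 0.003061 √h_ss ⇒ √h_ss = 0.005020/0.003061 = 1.63999.
h_ss = 1.63999² = 2.68956 m. (Since h₀ = 1.271 m < h_ss, the level will rise toward this value.)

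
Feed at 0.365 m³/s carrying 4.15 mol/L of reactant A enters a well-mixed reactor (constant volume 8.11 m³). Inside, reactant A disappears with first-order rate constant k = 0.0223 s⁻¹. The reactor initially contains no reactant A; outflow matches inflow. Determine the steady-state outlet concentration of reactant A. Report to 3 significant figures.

Species balance: V dC/dt = Q C_in − Q C − k V C.
At steady state: 0 = Q C_in − (Q + kV) C_ss, so C_ss = Q C_in/(Q + kV).
C_ss = 0.365·4.15/(0.365 + 0.0223·8.11) = 1.5148/0.54585 = 2.7750 mol/L.

2.78 mol/L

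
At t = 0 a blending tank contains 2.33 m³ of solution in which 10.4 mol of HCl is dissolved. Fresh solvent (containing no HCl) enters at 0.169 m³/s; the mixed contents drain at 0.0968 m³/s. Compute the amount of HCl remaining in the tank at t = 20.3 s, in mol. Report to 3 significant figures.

Let m(t) be the amount of HCl. Volume: V(t) = V₀ + (Q_in − Q_out) t = 2.33 + 0.072200 t; V(20.3) = 3.7957 m³.
Solute balance: dm/dt = 0 − Q_out C = −Q_out m/V(t).
dm/m = −Q_out dt/(V₀ + 0.072200 t); integrating gives ln(m/m₀) = −(Q_out/(Q_in−Q_out)) ln(V/V₀).
m = m₀ (V₀/V)^(Q_out/(Q_in−Q_out)) = 10.4 × (2.33/3.7957)^(1.3407) = 5.4062 mol.

5.41 mol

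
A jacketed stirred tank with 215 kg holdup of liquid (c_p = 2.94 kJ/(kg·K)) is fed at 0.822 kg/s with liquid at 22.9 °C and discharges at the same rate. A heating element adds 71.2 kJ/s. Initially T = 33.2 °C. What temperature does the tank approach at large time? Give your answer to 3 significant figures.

M c_p dT/dt = ṁ c_p (T_in − T) + Q̇.
At steady state dT/dt = 0 ⇒ T_ss = T_in + Q̇/(ṁ c_p) = 22.9 + 71.2/(0.822·2.94) = 52.362 °C.

52.4 °C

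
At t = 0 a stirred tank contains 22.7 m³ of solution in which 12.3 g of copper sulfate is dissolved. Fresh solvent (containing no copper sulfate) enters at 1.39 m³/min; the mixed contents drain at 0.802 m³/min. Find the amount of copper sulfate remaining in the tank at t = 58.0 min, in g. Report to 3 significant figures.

Let m(t) be the amount of copper sulfate. Volume: V(t) = V₀ + (Q_in − Q_out) t = 22.7 + 0.58800 t; V(58.0) = 56.804 m³.
Solute balance: dm/dt = 0 − Q_out C = −Q_out m/V(t).
Separate: dm/m = −Q_out dt/V(t) ⇒ ln(m/m₀) = −(Q_out/(Q_in−Q_out)) ln(V/V₀).
m = m₀ (V₀/V)^(Q_out/(Q_in−Q_out)) = 12.3 × (22.7/56.804)^(1.3639) = 3.5202 g.

3.52 g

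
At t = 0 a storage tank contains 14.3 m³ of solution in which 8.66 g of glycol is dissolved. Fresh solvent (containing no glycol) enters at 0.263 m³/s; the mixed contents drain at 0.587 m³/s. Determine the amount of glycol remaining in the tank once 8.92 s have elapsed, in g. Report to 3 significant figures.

Total volume: dV/dt = Q_in − Q_out = -0.32400 m³/s, so V(t) = 14.3 − 0.32400 t and V(8.92) = 11.410 m³.
No glycol enters, so dm/dt = −Q_out · (m/V).
Separate: dm/m = −Q_out dt/V(t) ⇒ ln(m/m₀) = −(Q_out/(Q_in−Q_out)) ln(V/V₀).
m = m₀ (V₀/V)^(Q_out/(Q_in−Q_out)) = 8.66 × (14.3/11.410)^(-1.8117) = 5.7527 g.

5.75 g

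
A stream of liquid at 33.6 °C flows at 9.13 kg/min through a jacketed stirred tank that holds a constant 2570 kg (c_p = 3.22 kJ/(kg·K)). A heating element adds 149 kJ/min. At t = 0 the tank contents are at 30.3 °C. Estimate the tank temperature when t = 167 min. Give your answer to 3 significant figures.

Energy balance: M c_p dT/dt = ṁ c_p (T_in − T) + 149.
τ = M/ṁ = 281.49 min; T_ss = T_in + Q̇/(ṁ c_p) = 33.6 + 149/(9.13·3.22) = 38.668 °C.
T approaches T_ss exponentially: T(t) = T_ss + (T₀ − T_ss) e^(−t/τ).
T(167) = 38.668 + (-8.3683)·e^(−167/281.49) = 38.668 + (-8.3683)·0.55252 = 34.045 °C.

34.0 °C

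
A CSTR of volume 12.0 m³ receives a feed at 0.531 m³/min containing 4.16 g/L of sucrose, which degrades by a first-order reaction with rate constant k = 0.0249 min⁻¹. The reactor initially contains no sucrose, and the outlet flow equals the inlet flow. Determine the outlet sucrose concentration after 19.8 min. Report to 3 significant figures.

V dC/dt = Q(C_in − C) − k V C.
This is linear with rate a = Q/V + k = 0.069150 min⁻¹.
C_ss = Q C_in/(Q + kV) = 2.6620 g/L; C(t) = C_ss + (C₀ − C_ss) e^(−a t).
C(19.8) = 2.6620 + (-2.6620)·e^(−0.069150·19.8) = 2.6620 + (-2.6620)·0.25432 = 1.9850 g/L.

1.99 g/L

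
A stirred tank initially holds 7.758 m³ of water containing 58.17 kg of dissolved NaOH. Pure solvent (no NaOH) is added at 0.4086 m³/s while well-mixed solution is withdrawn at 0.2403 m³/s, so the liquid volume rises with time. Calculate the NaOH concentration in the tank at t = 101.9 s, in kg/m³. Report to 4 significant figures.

Let m(t) be the amount of NaOH. Volume: V(t) = V₀ + (Q_in − Q_out) t = 7.758 + 0.168300 t; V(101.9) = 24.9078 m³.
Solute balance: dm/dt = 0 − Q_out C = −Q_out m/V(t).
dm/m = −Q_out dt/(V₀ + 0.168300 t); integrating gives ln(m/m₀) = −(Q_out/(Q_in−Q_out)) ln(V/V₀).
m = m₀ (V₀/V)^(Q_out/(Q_in−Q_out)) = 58.17 × (7.758/24.9078)^(1.42781) = 11.0000 kg.
C = m/V = 11.0000/24.9078 = 0.441630 kg/m³.

0.4416 kg/m³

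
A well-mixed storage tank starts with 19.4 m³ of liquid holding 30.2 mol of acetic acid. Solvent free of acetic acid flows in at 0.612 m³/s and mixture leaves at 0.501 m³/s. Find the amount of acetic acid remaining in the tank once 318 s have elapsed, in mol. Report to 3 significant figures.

Total volume: dV/dt = Q_in − Q_out = 0.11100 m³/s, so V(t) = 19.4 + 0.11100 t and V(318) = 54.698 m³.
Species balance (pure solvent in): dm/dt = −Q_out · m/V(t).
dm/m = −Q_out dt/(V₀ + 0.11100 t); integrating gives ln(m/m₀) = −(Q_out/(Q_in−Q_out)) ln(V/V₀).
m = m₀ (V₀/V)^(Q_out/(Q_in−Q_out)) = 30.2 × (19.4/54.698)^(4.5135) = 0.28065 mol.

0.281 mol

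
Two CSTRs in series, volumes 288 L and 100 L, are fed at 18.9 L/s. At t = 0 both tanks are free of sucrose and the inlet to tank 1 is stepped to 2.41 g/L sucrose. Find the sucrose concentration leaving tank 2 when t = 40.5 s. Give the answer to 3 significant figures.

2.15 g/L

Each tank obeys Vᵢ dCᵢ/dt = Q(Cᵢ₋₁ − Cᵢ), so τᵢ = Vᵢ/Q.
τ₁ = 288/18.9 = 15.238 s; τ₂ = 100/18.9 = 5.2910 s.
Solving the cascade with C₁(0)=C₂(0)=0 gives C₂(t) = C_in[1 − (τ₁ e^(−t/τ₁) − τ₂ e^(−t/τ₂))/(τ₁ − τ₂)].
At t = 40.5: e^(−t/τ₁) = 0.070101, e^(−t/τ₂) = 0.00047391.
C₂ = 2.41·[1 − (15.238·0.070101 − 5.2910·0.00047391)/(9.9471)] = 2.41·0.89286 = 2.1518 g/L.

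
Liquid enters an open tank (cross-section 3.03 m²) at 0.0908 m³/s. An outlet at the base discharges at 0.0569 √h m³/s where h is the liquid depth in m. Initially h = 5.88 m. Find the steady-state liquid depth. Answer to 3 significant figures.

Unsteady balance on liquid volume: A dh/dt = Q_in − 0.0569 √h. At steady state dh/dt = 0:
Q_in = 0.0569 √h_ss ⇒ √h_ss = 0.0908/0.0569 = 1.5958.
h_ss = 1.5958² = 2.5465 m. (Since h₀ = 5.88 m > h_ss, the level will fall toward this value.)

2.55 m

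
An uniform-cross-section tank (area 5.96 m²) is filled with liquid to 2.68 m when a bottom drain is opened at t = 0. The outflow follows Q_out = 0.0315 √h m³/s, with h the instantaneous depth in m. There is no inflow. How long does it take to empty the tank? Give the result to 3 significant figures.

619 s

A dh/dt = −Q_out = −0.0315 √h.
∫ h^(−1/2) dh = −(0.0315/A) ∫ dt, giving 2√h = 2√h₀ − (0.0315/A) t.
Tank is empty when √h = 0: t_empty = 2A√h₀/0.0315.
t_empty = 2·5.96·√2.68/0.0315 = 11.920·1.6371/0.0315 = 619.49 s.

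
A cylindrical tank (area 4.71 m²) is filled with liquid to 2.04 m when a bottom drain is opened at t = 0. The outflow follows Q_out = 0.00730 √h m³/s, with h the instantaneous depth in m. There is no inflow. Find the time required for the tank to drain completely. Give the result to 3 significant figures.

1840 s

With no inflow, A dh/dt = −0.00730 √h.
∫ h^(−1/2) dh = −(0.00730/A) ∫ dt, giving 2√h = 2√h₀ − (0.00730/A) t.
Set h = 0: 2√h₀ = (0.00730/A) t_empty ⇒ t_empty = 2A√h₀/0.00730.
t_empty = 2·4.71·√2.04/0.00730 = 9.4200·1.4283/0.00730 = 1843.1 s.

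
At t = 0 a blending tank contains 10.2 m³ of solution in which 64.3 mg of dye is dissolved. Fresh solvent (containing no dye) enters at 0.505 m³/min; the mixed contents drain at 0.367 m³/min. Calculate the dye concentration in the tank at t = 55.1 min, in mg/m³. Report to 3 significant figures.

Let m(t) be the amount of dye. Volume: V(t) = V₀ + (Q_in − Q_out) t = 10.2 + 0.13800 t; V(55.1) = 17.804 m³.
Species balance (pure solvent in): dm/dt = −Q_out · m/V(t).
Separate: dm/m = −Q_out dt/V(t) ⇒ ln(m/m₀) = −(Q_out/(Q_in−Q_out)) ln(V/V₀).
m = m₀ (V₀/V)^(Q_out/(Q_in−Q_out)) = 64.3 × (10.2/17.804)^(2.6594) = 14.617 mg.
C = m/V = 14.617/17.804 = 0.82102 mg/m³.

0.821 mg/m³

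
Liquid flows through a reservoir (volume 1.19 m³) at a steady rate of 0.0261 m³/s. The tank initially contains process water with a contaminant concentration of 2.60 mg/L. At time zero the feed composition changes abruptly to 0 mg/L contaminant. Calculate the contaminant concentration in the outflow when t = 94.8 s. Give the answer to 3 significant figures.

0.325 mg/L

Accumulation = in − out for the solute gives V dC/dt = Q(C_in − C).
Time constant τ = V/Q = 1.19/0.0261 = 45.594 s.
This is linear first-order; C(t) = C_in + (C₀ − C_in) e^(−t/τ).
C(94.8) = 0 + (2.60 − 0)·e^(−94.8/45.594) = 0 + (2.6000)·0.12503 = 0.32507 mg/L.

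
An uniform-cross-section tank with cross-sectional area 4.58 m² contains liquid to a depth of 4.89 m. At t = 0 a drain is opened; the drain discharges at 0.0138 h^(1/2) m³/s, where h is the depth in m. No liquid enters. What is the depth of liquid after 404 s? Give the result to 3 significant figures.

2.57 m

A dh/dt = −Q_out = −0.0138 √h.
This is separable: 2 d(√h)/dt = −0.0138/A, so √h = √h₀ − (0.0138/(2A)) t.
√h = √4.89 − 0.0138·404/(2·4.58) = 2.2113 − 0.60865 = 1.6027.
h = 1.6027² = 2.5686 m.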